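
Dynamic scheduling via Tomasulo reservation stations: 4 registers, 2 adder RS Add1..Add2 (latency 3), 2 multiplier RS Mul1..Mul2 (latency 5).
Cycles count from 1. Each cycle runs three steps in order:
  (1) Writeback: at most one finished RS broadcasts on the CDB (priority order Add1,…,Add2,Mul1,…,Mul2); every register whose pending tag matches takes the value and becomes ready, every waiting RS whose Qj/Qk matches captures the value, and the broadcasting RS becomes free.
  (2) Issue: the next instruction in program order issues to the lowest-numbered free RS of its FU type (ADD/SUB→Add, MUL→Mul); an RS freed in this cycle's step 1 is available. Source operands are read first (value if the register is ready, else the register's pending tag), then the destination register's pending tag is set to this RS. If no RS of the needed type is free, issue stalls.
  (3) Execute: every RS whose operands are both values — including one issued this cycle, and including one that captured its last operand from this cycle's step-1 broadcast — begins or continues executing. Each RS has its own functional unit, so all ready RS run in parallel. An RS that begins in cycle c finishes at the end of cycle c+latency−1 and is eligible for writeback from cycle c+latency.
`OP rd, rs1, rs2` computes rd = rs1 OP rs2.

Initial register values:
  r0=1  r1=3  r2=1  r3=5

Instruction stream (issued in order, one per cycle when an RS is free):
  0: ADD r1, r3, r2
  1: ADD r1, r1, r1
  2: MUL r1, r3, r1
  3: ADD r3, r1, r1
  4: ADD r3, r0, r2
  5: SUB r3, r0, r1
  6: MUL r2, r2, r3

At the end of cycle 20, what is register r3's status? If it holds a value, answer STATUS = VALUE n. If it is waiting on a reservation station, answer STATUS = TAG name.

c1: issue ADD r1<-Add1 | r0:1,r1:Add1,r2:1,r3:5
c2: issue ADD r1<-Add2 | r0:1,r1:Add2,r2:1,r3:5
c3: issue MUL r1<-Mul1 | r0:1,r1:Mul1,r2:1,r3:5
c4: CDB Add1=6; issue ADD r3<-Add1 | r0:1,r1:Mul1,r2:1,r3:Add1
c5: stall | r0:1,r1:Mul1,r2:1,r3:Add1
c6: stall | r0:1,r1:Mul1,r2:1,r3:Add1
c7: CDB Add2=12; issue ADD r3<-Add2 | r0:1,r1:Mul1,r2:1,r3:Add2
c8: stall | r0:1,r1:Mul1,r2:1,r3:Add2
c9: stall | r0:1,r1:Mul1,r2:1,r3:Add2
c10: CDB Add2=2; issue SUB r3<-Add2 | r0:1,r1:Mul1,r2:1,r3:Add2
c11: issue MUL r2<-Mul2 | r0:1,r1:Mul1,r2:Mul2,r3:Add2
c12: CDB Mul1=60 | r0:1,r1:60,r2:Mul2,r3:Add2
c13: - | r0:1,r1:60,r2:Mul2,r3:Add2
c14: - | r0:1,r1:60,r2:Mul2,r3:Add2
c15: CDB Add1=120 | r0:1,r1:60,r2:Mul2,r3:Add2
c16: CDB Add2=-59 | r0:1,r1:60,r2:Mul2,r3:-59
c17: - | r0:1,r1:60,r2:Mul2,r3:-59
c18: - | r0:1,r1:60,r2:Mul2,r3:-59
c19: - | r0:1,r1:60,r2:Mul2,r3:-59
c20: - | r0:1,r1:60,r2:Mul2,r3:-59

STATUS = VALUE -59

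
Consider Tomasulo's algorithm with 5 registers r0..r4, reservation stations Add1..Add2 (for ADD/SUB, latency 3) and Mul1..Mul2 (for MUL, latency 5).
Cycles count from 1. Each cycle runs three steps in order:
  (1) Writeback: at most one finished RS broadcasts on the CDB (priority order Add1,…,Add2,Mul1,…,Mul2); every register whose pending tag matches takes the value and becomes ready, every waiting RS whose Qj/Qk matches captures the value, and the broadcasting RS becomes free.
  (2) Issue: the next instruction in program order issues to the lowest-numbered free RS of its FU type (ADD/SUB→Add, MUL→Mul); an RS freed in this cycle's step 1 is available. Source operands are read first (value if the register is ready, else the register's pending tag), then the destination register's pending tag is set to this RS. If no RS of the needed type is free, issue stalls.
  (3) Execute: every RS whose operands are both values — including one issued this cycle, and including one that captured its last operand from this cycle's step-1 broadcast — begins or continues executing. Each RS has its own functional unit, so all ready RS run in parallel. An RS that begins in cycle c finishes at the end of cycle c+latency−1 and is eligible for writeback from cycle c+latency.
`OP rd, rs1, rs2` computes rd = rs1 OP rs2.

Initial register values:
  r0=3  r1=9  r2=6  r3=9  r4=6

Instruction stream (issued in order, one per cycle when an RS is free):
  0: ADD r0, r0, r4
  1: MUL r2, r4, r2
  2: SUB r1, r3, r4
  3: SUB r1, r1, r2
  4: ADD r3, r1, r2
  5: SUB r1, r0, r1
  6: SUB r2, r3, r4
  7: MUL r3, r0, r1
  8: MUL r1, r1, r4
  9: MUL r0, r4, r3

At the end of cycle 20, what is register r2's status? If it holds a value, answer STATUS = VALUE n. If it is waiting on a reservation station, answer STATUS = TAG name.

STATUS = VALUE -3

  c1: issue ADD r0<-Add1  regs: r0:Add1,r1:9,r2:6,r3:9,r4:6
  c2: issue MUL r2<-Mul1  regs: r0:Add1,r1:9,r2:Mul1,r3:9,r4:6
  c3: issue SUB r1<-Add2  regs: r0:Add1,r1:Add2,r2:Mul1,r3:9,r4:6
  c4: CDB Add1=9; issue SUB r1<-Add1  regs: r0:9,r1:Add1,r2:Mul1,r3:9,r4:6
  c5: stall  regs: r0:9,r1:Add1,r2:Mul1,r3:9,r4:6
  c6: CDB Add2=3; issue ADD r3<-Add2  regs: r0:9,r1:Add1,r2:Mul1,r3:Add2,r4:6
  c7: CDB Mul1=36; stall  regs: r0:9,r1:Add1,r2:36,r3:Add2,r4:6
  c8: stall  regs: r0:9,r1:Add1,r2:36,r3:Add2,r4:6
  c9: stall  regs: r0:9,r1:Add1,r2:36,r3:Add2,r4:6
  c10: CDB Add1=-33; issue SUB r1<-Add1  regs: r0:9,r1:Add1,r2:36,r3:Add2,r4:6
  c11: stall  regs: r0:9,r1:Add1,r2:36,r3:Add2,r4:6
  c12: stall  regs: r0:9,r1:Add1,r2:36,r3:Add2,r4:6
  c13: CDB Add1=42; issue SUB r2<-Add1  regs: r0:9,r1:42,r2:Add1,r3:Add2,r4:6
  c14: CDB Add2=3; issue MUL r3<-Mul1  regs: r0:9,r1:42,r2:Add1,r3:Mul1,r4:6
  c15: issue MUL r1<-Mul2  regs: r0:9,r1:Mul2,r2:Add1,r3:Mul1,r4:6
  c16: stall  regs: r0:9,r1:Mul2,r2:Add1,r3:Mul1,r4:6
  c17: CDB Add1=-3; stall  regs: r0:9,r1:Mul2,r2:-3,r3:Mul1,r4:6
  c18: stall  regs: r0:9,r1:Mul2,r2:-3,r3:Mul1,r4:6
  c19: CDB Mul1=378; issue MUL r0<-Mul1  regs: r0:Mul1,r1:Mul2,r2:-3,r3:378,r4:6
  c20: CDB Mul2=252  regs: r0:Mul1,r1:252,r2:-3,r3:378,r4:6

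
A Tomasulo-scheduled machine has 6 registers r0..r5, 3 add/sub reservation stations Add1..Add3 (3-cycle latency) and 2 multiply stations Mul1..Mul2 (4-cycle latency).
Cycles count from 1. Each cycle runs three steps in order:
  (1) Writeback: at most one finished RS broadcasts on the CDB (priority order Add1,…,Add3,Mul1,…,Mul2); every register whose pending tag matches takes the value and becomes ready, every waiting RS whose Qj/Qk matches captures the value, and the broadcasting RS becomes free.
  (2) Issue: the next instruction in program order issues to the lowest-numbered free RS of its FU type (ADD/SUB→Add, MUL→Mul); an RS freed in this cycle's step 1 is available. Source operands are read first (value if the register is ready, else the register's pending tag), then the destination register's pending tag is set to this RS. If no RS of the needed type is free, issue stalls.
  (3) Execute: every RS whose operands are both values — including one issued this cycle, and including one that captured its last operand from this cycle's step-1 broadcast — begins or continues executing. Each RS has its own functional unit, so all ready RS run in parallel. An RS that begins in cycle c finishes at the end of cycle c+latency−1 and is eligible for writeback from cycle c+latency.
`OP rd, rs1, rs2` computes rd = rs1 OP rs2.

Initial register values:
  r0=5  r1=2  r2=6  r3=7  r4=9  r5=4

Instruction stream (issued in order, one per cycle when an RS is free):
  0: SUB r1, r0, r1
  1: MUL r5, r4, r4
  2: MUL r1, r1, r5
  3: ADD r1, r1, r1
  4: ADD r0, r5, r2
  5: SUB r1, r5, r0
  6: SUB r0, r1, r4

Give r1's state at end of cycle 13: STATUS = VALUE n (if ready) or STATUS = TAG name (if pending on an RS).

  c1: issue SUB r1<-Add1  regs: r0:5,r1:Add1,r2:6,r3:7,r4:9,r5:4
  c2: issue MUL r5<-Mul1  regs: r0:5,r1:Add1,r2:6,r3:7,r4:9,r5:Mul1
  c3: issue MUL r1<-Mul2  regs: r0:5,r1:Mul2,r2:6,r3:7,r4:9,r5:Mul1
  c4: CDB Add1=3; issue ADD r1<-Add1  regs: r0:5,r1:Add1,r2:6,r3:7,r4:9,r5:Mul1
  c5: issue ADD r0<-Add2  regs: r0:Add2,r1:Add1,r2:6,r3:7,r4:9,r5:Mul1
  c6: CDB Mul1=81; issue SUB r1<-Add3  regs: r0:Add2,r1:Add3,r2:6,r3:7,r4:9,r5:81
  c7: stall  regs: r0:Add2,r1:Add3,r2:6,r3:7,r4:9,r5:81
  c8: stall  regs: r0:Add2,r1:Add3,r2:6,r3:7,r4:9,r5:81
  c9: CDB Add2=87; issue SUB r0<-Add2  regs: r0:Add2,r1:Add3,r2:6,r3:7,r4:9,r5:81
  c10: CDB Mul2=243  regs: r0:Add2,r1:Add3,r2:6,r3:7,r4:9,r5:81
  c11: -  regs: r0:Add2,r1:Add3,r2:6,r3:7,r4:9,r5:81
  c12: CDB Add3=-6  regs: r0:Add2,r1:-6,r2:6,r3:7,r4:9,r5:81
  c13: CDB Add1=486  regs: r0:Add2,r1:-6,r2:6,r3:7,r4:9,r5:81

STATUS = VALUE -6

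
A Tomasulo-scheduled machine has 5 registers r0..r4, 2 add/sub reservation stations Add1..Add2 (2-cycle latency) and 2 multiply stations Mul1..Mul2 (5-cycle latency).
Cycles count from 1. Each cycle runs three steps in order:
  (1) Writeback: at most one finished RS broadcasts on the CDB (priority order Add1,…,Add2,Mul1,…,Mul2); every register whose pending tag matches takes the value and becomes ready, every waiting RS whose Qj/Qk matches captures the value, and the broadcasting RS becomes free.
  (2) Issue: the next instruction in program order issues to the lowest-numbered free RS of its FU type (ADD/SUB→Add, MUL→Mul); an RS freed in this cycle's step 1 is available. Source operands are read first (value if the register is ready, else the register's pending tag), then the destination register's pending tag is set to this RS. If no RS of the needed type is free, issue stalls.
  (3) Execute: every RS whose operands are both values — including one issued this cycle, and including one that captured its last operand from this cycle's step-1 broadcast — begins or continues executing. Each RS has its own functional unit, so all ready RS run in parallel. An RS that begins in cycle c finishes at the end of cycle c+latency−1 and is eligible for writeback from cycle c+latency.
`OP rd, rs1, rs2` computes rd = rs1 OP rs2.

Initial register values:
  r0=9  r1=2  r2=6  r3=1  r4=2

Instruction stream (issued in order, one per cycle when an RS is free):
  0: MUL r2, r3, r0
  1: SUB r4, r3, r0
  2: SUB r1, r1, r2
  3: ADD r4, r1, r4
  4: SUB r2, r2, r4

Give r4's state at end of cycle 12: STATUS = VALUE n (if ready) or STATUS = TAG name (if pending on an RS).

cycle 1: issue MUL r2<-Mul1 // r0:9,r1:2,r2:Mul1,r3:1,r4:2
cycle 2: issue SUB r4<-Add1 // r0:9,r1:2,r2:Mul1,r3:1,r4:Add1
cycle 3: issue SUB r1<-Add2 // r0:9,r1:Add2,r2:Mul1,r3:1,r4:Add1
cycle 4: CDB Add1=-8; issue ADD r4<-Add1 // r0:9,r1:Add2,r2:Mul1,r3:1,r4:Add1
cycle 5: stall // r0:9,r1:Add2,r2:Mul1,r3:1,r4:Add1
cycle 6: CDB Mul1=9; stall // r0:9,r1:Add2,r2:9,r3:1,r4:Add1
cycle 7: stall // r0:9,r1:Add2,r2:9,r3:1,r4:Add1
cycle 8: CDB Add2=-7; issue SUB r2<-Add2 // r0:9,r1:-7,r2:Add2,r3:1,r4:Add1
cycle 9: - // r0:9,r1:-7,r2:Add2,r3:1,r4:Add1
cycle 10: CDB Add1=-15 // r0:9,r1:-7,r2:Add2,r3:1,r4:-15
cycle 11: - // r0:9,r1:-7,r2:Add2,r3:1,r4:-15
cycle 12: CDB Add2=24 // r0:9,r1:-7,r2:24,r3:1,r4:-15

STATUS = VALUE -15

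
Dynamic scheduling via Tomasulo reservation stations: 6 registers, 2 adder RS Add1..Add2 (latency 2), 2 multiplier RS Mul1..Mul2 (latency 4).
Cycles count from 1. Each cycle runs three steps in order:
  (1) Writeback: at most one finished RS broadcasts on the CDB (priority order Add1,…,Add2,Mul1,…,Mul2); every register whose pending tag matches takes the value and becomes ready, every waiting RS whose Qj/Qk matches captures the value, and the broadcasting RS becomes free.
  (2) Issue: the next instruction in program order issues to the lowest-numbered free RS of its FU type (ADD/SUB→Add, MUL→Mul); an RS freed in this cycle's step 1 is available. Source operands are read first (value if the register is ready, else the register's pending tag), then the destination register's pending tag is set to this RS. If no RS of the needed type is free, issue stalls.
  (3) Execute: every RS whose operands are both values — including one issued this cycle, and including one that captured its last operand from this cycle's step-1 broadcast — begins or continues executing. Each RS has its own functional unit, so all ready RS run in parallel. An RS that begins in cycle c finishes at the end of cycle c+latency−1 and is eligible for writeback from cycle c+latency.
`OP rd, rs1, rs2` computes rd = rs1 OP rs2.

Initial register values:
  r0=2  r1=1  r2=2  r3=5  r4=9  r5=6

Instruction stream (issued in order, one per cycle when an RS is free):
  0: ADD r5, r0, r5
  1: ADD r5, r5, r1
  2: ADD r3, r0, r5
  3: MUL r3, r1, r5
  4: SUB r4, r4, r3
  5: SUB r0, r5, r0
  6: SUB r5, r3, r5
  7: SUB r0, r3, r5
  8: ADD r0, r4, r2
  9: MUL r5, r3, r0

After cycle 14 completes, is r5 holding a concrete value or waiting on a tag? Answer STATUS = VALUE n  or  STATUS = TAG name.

STATUS = TAG Mul1

  c1: issue ADD r5<-Add1  regs: r0:2,r1:1,r2:2,r3:5,r4:9,r5:Add1
  c2: issue ADD r5<-Add2  regs: r0:2,r1:1,r2:2,r3:5,r4:9,r5:Add2
  c3: CDB Add1=8; issue ADD r3<-Add1  regs: r0:2,r1:1,r2:2,r3:Add1,r4:9,r5:Add2
  c4: issue MUL r3<-Mul1  regs: r0:2,r1:1,r2:2,r3:Mul1,r4:9,r5:Add2
  c5: CDB Add2=9; issue SUB r4<-Add2  regs: r0:2,r1:1,r2:2,r3:Mul1,r4:Add2,r5:9
  c6: stall  regs: r0:2,r1:1,r2:2,r3:Mul1,r4:Add2,r5:9
  c7: CDB Add1=11; issue SUB r0<-Add1  regs: r0:Add1,r1:1,r2:2,r3:Mul1,r4:Add2,r5:9
  c8: stall  regs: r0:Add1,r1:1,r2:2,r3:Mul1,r4:Add2,r5:9
  c9: CDB Add1=7; issue SUB r5<-Add1  regs: r0:7,r1:1,r2:2,r3:Mul1,r4:Add2,r5:Add1
  c10: CDB Mul1=9; stall  regs: r0:7,r1:1,r2:2,r3:9,r4:Add2,r5:Add1
  c11: stall  regs: r0:7,r1:1,r2:2,r3:9,r4:Add2,r5:Add1
  c12: CDB Add1=0; issue SUB r0<-Add1  regs: r0:Add1,r1:1,r2:2,r3:9,r4:Add2,r5:0
  c13: CDB Add2=0; issue ADD r0<-Add2  regs: r0:Add2,r1:1,r2:2,r3:9,r4:0,r5:0
  c14: CDB Add1=9; issue MUL r5<-Mul1  regs: r0:Add2,r1:1,r2:2,r3:9,r4:0,r5:Mul1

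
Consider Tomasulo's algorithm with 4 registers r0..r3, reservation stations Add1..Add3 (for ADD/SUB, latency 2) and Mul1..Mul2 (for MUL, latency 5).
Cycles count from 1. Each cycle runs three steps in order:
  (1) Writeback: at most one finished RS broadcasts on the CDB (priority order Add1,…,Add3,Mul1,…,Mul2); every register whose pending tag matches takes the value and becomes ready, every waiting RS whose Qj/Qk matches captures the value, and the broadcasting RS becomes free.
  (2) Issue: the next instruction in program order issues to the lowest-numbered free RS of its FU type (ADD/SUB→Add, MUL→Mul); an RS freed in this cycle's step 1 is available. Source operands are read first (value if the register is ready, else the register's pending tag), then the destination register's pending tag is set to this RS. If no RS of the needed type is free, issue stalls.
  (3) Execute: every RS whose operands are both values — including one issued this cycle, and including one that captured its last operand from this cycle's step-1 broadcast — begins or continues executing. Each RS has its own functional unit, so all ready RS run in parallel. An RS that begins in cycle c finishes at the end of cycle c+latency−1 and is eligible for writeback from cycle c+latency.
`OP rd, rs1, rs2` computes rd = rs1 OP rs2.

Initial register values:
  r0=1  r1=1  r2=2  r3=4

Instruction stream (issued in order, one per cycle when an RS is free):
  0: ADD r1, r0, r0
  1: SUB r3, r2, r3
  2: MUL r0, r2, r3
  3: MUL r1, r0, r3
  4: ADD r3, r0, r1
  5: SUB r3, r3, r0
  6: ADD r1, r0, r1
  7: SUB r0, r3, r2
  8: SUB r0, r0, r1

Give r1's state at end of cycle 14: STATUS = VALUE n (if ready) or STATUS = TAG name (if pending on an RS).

STATUS = TAG Add3

  c1: issue ADD r1<-Add1  regs: r0:1,r1:Add1,r2:2,r3:4
  c2: issue SUB r3<-Add2  regs: r0:1,r1:Add1,r2:2,r3:Add2
  c3: CDB Add1=2; issue MUL r0<-Mul1  regs: r0:Mul1,r1:2,r2:2,r3:Add2
  c4: CDB Add2=-2; issue MUL r1<-Mul2  regs: r0:Mul1,r1:Mul2,r2:2,r3:-2
  c5: issue ADD r3<-Add1  regs: r0:Mul1,r1:Mul2,r2:2,r3:Add1
  c6: issue SUB r3<-Add2  regs: r0:Mul1,r1:Mul2,r2:2,r3:Add2
  c7: issue ADD r1<-Add3  regs: r0:Mul1,r1:Add3,r2:2,r3:Add2
  c8: stall  regs: r0:Mul1,r1:Add3,r2:2,r3:Add2
  c9: CDB Mul1=-4; stall  regs: r0:-4,r1:Add3,r2:2,r3:Add2
  c10: stall  regs: r0:-4,r1:Add3,r2:2,r3:Add2
  c11: stall  regs: r0:-4,r1:Add3,r2:2,r3:Add2
  c12: stall  regs: r0:-4,r1:Add3,r2:2,r3:Add2
  c13: stall  regs: r0:-4,r1:Add3,r2:2,r3:Add2
  c14: CDB Mul2=8; stall  regs: r0:-4,r1:Add3,r2:2,r3:Add2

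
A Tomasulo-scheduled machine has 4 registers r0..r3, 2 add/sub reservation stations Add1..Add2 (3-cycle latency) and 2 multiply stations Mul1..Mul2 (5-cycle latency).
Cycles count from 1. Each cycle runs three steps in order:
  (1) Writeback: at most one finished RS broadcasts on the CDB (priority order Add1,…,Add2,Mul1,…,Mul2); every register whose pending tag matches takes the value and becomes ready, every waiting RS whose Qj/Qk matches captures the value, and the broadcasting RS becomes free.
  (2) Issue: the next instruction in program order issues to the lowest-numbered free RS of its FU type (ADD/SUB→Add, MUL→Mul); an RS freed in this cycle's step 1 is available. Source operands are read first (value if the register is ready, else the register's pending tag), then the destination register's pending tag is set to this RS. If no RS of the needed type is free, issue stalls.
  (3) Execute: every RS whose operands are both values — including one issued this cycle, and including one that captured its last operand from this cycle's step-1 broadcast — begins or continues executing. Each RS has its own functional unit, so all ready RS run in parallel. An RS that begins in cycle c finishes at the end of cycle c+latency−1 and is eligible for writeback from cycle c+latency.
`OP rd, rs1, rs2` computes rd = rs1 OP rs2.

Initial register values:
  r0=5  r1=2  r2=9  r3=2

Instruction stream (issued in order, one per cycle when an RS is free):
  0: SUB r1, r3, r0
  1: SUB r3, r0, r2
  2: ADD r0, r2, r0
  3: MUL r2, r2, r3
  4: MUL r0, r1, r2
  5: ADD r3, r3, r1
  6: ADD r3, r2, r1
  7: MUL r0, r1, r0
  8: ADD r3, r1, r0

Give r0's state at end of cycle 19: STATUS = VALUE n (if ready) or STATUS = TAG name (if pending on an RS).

cycle 1: issue SUB r1<-Add1 // r0:5,r1:Add1,r2:9,r3:2
cycle 2: issue SUB r3<-Add2 // r0:5,r1:Add1,r2:9,r3:Add2
cycle 3: stall // r0:5,r1:Add1,r2:9,r3:Add2
cycle 4: CDB Add1=-3; issue ADD r0<-Add1 // r0:Add1,r1:-3,r2:9,r3:Add2
cycle 5: CDB Add2=-4; issue MUL r2<-Mul1 // r0:Add1,r1:-3,r2:Mul1,r3:-4
cycle 6: issue MUL r0<-Mul2 // r0:Mul2,r1:-3,r2:Mul1,r3:-4
cycle 7: CDB Add1=14; issue ADD r3<-Add1 // r0:Mul2,r1:-3,r2:Mul1,r3:Add1
cycle 8: issue ADD r3<-Add2 // r0:Mul2,r1:-3,r2:Mul1,r3:Add2
cycle 9: stall // r0:Mul2,r1:-3,r2:Mul1,r3:Add2
cycle 10: CDB Add1=-7; stall // r0:Mul2,r1:-3,r2:Mul1,r3:Add2
cycle 11: CDB Mul1=-36; issue MUL r0<-Mul1 // r0:Mul1,r1:-3,r2:-36,r3:Add2
cycle 12: issue ADD r3<-Add1 // r0:Mul1,r1:-3,r2:-36,r3:Add1
cycle 13: - // r0:Mul1,r1:-3,r2:-36,r3:Add1
cycle 14: CDB Add2=-39 // r0:Mul1,r1:-3,r2:-36,r3:Add1
cycle 15: - // r0:Mul1,r1:-3,r2:-36,r3:Add1
cycle 16: CDB Mul2=108 // r0:Mul1,r1:-3,r2:-36,r3:Add1
cycle 17: - // r0:Mul1,r1:-3,r2:-36,r3:Add1
cycle 18: - // r0:Mul1,r1:-3,r2:-36,r3:Add1
cycle 19: - // r0:Mul1,r1:-3,r2:-36,r3:Add1

STATUS = TAG Mul1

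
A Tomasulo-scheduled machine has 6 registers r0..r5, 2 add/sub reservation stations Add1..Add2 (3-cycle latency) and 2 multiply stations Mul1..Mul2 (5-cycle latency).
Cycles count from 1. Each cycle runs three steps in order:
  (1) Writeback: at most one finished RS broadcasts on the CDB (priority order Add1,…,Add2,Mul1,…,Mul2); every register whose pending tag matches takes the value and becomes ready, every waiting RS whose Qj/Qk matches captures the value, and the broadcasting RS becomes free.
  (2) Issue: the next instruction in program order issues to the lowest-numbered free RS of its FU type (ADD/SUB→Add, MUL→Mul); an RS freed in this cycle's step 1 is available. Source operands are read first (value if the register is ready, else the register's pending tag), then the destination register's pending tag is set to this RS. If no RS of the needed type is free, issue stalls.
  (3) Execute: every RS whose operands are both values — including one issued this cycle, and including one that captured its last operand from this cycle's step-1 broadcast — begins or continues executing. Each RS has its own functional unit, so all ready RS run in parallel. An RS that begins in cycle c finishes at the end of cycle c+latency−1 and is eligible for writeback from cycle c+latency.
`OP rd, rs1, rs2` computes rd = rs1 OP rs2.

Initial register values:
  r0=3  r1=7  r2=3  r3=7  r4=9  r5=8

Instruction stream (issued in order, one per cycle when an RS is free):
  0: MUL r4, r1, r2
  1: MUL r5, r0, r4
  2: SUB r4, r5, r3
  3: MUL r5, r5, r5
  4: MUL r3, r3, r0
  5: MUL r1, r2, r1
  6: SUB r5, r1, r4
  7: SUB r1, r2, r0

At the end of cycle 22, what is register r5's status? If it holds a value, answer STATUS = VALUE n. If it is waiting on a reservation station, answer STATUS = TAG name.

STATUS = TAG Add1

c1: issue MUL r4<-Mul1 | r0:3,r1:7,r2:3,r3:7,r4:Mul1,r5:8
c2: issue MUL r5<-Mul2 | r0:3,r1:7,r2:3,r3:7,r4:Mul1,r5:Mul2
c3: issue SUB r4<-Add1 | r0:3,r1:7,r2:3,r3:7,r4:Add1,r5:Mul2
c4: stall | r0:3,r1:7,r2:3,r3:7,r4:Add1,r5:Mul2
c5: stall | r0:3,r1:7,r2:3,r3:7,r4:Add1,r5:Mul2
c6: CDB Mul1=21; issue MUL r5<-Mul1 | r0:3,r1:7,r2:3,r3:7,r4:Add1,r5:Mul1
c7: stall | r0:3,r1:7,r2:3,r3:7,r4:Add1,r5:Mul1
c8: stall | r0:3,r1:7,r2:3,r3:7,r4:Add1,r5:Mul1
c9: stall | r0:3,r1:7,r2:3,r3:7,r4:Add1,r5:Mul1
c10: stall | r0:3,r1:7,r2:3,r3:7,r4:Add1,r5:Mul1
c11: CDB Mul2=63; issue MUL r3<-Mul2 | r0:3,r1:7,r2:3,r3:Mul2,r4:Add1,r5:Mul1
c12: stall | r0:3,r1:7,r2:3,r3:Mul2,r4:Add1,r5:Mul1
c13: stall | r0:3,r1:7,r2:3,r3:Mul2,r4:Add1,r5:Mul1
c14: CDB Add1=56; stall | r0:3,r1:7,r2:3,r3:Mul2,r4:56,r5:Mul1
c15: stall | r0:3,r1:7,r2:3,r3:Mul2,r4:56,r5:Mul1
c16: CDB Mul1=3969; issue MUL r1<-Mul1 | r0:3,r1:Mul1,r2:3,r3:Mul2,r4:56,r5:3969
c17: CDB Mul2=21; issue SUB r5<-Add1 | r0:3,r1:Mul1,r2:3,r3:21,r4:56,r5:Add1
c18: issue SUB r1<-Add2 | r0:3,r1:Add2,r2:3,r3:21,r4:56,r5:Add1
c19: - | r0:3,r1:Add2,r2:3,r3:21,r4:56,r5:Add1
c20: - | r0:3,r1:Add2,r2:3,r3:21,r4:56,r5:Add1
c21: CDB Add2=0 | r0:3,r1:0,r2:3,r3:21,r4:56,r5:Add1
c22: CDB Mul1=21 | r0:3,r1:0,r2:3,r3:21,r4:56,r5:Add1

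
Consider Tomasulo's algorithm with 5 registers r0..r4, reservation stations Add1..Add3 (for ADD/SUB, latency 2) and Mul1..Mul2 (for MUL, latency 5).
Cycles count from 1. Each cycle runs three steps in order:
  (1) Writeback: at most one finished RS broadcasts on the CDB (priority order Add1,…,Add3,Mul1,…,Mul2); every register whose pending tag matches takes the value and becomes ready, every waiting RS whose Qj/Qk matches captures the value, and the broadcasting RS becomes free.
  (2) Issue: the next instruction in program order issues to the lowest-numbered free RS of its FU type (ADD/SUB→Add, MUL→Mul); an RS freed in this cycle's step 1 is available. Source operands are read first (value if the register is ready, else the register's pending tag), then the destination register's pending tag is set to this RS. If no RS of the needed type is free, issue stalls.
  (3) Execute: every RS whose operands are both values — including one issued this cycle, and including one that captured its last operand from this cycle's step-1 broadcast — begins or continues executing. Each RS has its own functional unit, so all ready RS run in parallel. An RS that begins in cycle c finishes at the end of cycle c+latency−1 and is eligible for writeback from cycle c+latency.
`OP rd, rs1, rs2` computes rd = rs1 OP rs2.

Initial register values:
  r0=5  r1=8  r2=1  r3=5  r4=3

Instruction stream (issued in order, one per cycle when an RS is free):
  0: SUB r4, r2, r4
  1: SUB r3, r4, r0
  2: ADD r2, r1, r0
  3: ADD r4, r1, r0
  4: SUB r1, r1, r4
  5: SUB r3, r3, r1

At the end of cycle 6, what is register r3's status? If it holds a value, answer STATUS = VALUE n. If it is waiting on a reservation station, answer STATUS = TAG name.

STATUS = TAG Add2

c1: issue SUB r4<-Add1 | r0:5,r1:8,r2:1,r3:5,r4:Add1
c2: issue SUB r3<-Add2 | r0:5,r1:8,r2:1,r3:Add2,r4:Add1
c3: CDB Add1=-2; issue ADD r2<-Add1 | r0:5,r1:8,r2:Add1,r3:Add2,r4:-2
c4: issue ADD r4<-Add3 | r0:5,r1:8,r2:Add1,r3:Add2,r4:Add3
c5: CDB Add1=13; issue SUB r1<-Add1 | r0:5,r1:Add1,r2:13,r3:Add2,r4:Add3
c6: CDB Add2=-7; issue SUB r3<-Add2 | r0:5,r1:Add1,r2:13,r3:Add2,r4:Add3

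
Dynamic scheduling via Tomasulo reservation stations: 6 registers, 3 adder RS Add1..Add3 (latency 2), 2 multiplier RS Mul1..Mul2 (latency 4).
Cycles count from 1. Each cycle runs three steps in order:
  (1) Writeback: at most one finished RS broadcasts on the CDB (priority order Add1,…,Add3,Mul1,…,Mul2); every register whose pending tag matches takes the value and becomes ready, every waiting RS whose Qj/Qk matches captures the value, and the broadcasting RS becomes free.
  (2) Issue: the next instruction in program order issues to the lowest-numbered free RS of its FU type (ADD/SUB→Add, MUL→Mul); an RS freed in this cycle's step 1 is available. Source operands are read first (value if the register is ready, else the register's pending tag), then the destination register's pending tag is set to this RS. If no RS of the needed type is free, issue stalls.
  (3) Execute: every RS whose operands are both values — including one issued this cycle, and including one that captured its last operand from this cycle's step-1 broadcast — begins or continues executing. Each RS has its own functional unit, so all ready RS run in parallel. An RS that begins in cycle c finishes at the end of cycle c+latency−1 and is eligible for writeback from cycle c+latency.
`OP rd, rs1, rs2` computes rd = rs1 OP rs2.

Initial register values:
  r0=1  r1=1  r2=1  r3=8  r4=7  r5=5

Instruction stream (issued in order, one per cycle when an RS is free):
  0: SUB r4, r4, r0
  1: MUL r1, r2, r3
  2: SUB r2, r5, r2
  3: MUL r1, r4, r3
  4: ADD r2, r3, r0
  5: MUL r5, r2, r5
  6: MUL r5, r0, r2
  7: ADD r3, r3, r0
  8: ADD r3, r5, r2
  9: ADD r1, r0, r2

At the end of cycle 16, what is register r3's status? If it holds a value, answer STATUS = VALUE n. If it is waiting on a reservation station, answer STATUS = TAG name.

STATUS = VALUE 18

  c1: issue SUB r4<-Add1  regs: r0:1,r1:1,r2:1,r3:8,r4:Add1,r5:5
  c2: issue MUL r1<-Mul1  regs: r0:1,r1:Mul1,r2:1,r3:8,r4:Add1,r5:5
  c3: CDB Add1=6; issue SUB r2<-Add1  regs: r0:1,r1:Mul1,r2:Add1,r3:8,r4:6,r5:5
  c4: issue MUL r1<-Mul2  regs: r0:1,r1:Mul2,r2:Add1,r3:8,r4:6,r5:5
  c5: CDB Add1=4; issue ADD r2<-Add1  regs: r0:1,r1:Mul2,r2:Add1,r3:8,r4:6,r5:5
  c6: CDB Mul1=8; issue MUL r5<-Mul1  regs: r0:1,r1:Mul2,r2:Add1,r3:8,r4:6,r5:Mul1
  c7: CDB Add1=9; stall  regs: r0:1,r1:Mul2,r2:9,r3:8,r4:6,r5:Mul1
  c8: CDB Mul2=48; issue MUL r5<-Mul2  regs: r0:1,r1:48,r2:9,r3:8,r4:6,r5:Mul2
  c9: issue ADD r3<-Add1  regs: r0:1,r1:48,r2:9,r3:Add1,r4:6,r5:Mul2
  c10: issue ADD r3<-Add2  regs: r0:1,r1:48,r2:9,r3:Add2,r4:6,r5:Mul2
  c11: CDB Add1=9; issue ADD r1<-Add1  regs: r0:1,r1:Add1,r2:9,r3:Add2,r4:6,r5:Mul2
  c12: CDB Mul1=45  regs: r0:1,r1:Add1,r2:9,r3:Add2,r4:6,r5:Mul2
  c13: CDB Add1=10  regs: r0:1,r1:10,r2:9,r3:Add2,r4:6,r5:Mul2
  c14: CDB Mul2=9  regs: r0:1,r1:10,r2:9,r3:Add2,r4:6,r5:9
  c15: -  regs: r0:1,r1:10,r2:9,r3:Add2,r4:6,r5:9
  c16: CDB Add2=18  regs: r0:1,r1:10,r2:9,r3:18,r4:6,r5:9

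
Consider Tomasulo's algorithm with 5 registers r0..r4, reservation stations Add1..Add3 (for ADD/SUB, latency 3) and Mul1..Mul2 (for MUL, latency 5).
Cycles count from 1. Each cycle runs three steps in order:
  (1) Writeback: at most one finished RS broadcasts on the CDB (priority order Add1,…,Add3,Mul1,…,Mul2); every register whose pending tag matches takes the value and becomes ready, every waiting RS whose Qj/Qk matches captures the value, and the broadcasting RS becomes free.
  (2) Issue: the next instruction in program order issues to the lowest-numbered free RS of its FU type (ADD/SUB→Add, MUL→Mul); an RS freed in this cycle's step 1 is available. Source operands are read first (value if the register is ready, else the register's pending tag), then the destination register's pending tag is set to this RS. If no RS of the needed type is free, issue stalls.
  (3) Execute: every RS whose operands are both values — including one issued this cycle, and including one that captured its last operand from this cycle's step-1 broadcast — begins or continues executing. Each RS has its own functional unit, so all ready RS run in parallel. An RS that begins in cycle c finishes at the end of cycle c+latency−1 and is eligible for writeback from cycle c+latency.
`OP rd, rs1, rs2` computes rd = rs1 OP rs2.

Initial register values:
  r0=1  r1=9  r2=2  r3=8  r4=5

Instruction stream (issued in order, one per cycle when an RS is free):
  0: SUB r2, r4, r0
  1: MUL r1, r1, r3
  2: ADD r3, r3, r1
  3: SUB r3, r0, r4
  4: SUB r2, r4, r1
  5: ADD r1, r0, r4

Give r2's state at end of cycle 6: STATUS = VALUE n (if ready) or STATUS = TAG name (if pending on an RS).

STATUS = TAG Add3

c1: issue SUB r2<-Add1 | r0:1,r1:9,r2:Add1,r3:8,r4:5
c2: issue MUL r1<-Mul1 | r0:1,r1:Mul1,r2:Add1,r3:8,r4:5
c3: issue ADD r3<-Add2 | r0:1,r1:Mul1,r2:Add1,r3:Add2,r4:5
c4: CDB Add1=4; issue SUB r3<-Add1 | r0:1,r1:Mul1,r2:4,r3:Add1,r4:5
c5: issue SUB r2<-Add3 | r0:1,r1:Mul1,r2:Add3,r3:Add1,r4:5
c6: stall | r0:1,r1:Mul1,r2:Add3,r3:Add1,r4:5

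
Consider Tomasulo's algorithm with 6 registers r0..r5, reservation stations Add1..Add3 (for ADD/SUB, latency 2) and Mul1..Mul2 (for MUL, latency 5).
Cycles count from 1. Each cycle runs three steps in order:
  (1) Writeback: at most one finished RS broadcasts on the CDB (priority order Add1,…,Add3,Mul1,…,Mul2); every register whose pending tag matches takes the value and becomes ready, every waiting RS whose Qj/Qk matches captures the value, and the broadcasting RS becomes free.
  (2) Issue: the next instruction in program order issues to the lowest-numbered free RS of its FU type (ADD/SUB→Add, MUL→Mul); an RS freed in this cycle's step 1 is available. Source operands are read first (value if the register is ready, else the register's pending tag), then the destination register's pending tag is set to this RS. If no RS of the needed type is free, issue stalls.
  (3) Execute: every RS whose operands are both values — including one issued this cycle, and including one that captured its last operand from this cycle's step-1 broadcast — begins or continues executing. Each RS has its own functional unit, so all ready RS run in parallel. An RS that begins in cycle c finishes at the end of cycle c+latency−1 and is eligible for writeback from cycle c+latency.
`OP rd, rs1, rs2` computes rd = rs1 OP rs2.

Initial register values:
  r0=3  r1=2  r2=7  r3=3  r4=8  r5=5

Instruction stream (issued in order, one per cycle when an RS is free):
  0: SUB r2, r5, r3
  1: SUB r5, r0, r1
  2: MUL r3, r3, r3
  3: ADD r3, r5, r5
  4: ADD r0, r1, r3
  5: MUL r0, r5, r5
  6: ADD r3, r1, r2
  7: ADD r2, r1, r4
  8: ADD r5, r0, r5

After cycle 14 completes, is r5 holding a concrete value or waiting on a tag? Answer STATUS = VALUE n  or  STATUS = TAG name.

STATUS = VALUE 2

cycle 1: issue SUB r2<-Add1 // r0:3,r1:2,r2:Add1,r3:3,r4:8,r5:5
cycle 2: issue SUB r5<-Add2 // r0:3,r1:2,r2:Add1,r3:3,r4:8,r5:Add2
cycle 3: CDB Add1=2; issue MUL r3<-Mul1 // r0:3,r1:2,r2:2,r3:Mul1,r4:8,r5:Add2
cycle 4: CDB Add2=1; issue ADD r3<-Add1 // r0:3,r1:2,r2:2,r3:Add1,r4:8,r5:1
cycle 5: issue ADD r0<-Add2 // r0:Add2,r1:2,r2:2,r3:Add1,r4:8,r5:1
cycle 6: CDB Add1=2; issue MUL r0<-Mul2 // r0:Mul2,r1:2,r2:2,r3:2,r4:8,r5:1
cycle 7: issue ADD r3<-Add1 // r0:Mul2,r1:2,r2:2,r3:Add1,r4:8,r5:1
cycle 8: CDB Add2=4; issue ADD r2<-Add2 // r0:Mul2,r1:2,r2:Add2,r3:Add1,r4:8,r5:1
cycle 9: CDB Add1=4; issue ADD r5<-Add1 // r0:Mul2,r1:2,r2:Add2,r3:4,r4:8,r5:Add1
cycle 10: CDB Add2=10 // r0:Mul2,r1:2,r2:10,r3:4,r4:8,r5:Add1
cycle 11: CDB Mul1=9 // r0:Mul2,r1:2,r2:10,r3:4,r4:8,r5:Add1
cycle 12: CDB Mul2=1 // r0:1,r1:2,r2:10,r3:4,r4:8,r5:Add1
cycle 13: - // r0:1,r1:2,r2:10,r3:4,r4:8,r5:Add1
cycle 14: CDB Add1=2 // r0:1,r1:2,r2:10,r3:4,r4:8,r5:2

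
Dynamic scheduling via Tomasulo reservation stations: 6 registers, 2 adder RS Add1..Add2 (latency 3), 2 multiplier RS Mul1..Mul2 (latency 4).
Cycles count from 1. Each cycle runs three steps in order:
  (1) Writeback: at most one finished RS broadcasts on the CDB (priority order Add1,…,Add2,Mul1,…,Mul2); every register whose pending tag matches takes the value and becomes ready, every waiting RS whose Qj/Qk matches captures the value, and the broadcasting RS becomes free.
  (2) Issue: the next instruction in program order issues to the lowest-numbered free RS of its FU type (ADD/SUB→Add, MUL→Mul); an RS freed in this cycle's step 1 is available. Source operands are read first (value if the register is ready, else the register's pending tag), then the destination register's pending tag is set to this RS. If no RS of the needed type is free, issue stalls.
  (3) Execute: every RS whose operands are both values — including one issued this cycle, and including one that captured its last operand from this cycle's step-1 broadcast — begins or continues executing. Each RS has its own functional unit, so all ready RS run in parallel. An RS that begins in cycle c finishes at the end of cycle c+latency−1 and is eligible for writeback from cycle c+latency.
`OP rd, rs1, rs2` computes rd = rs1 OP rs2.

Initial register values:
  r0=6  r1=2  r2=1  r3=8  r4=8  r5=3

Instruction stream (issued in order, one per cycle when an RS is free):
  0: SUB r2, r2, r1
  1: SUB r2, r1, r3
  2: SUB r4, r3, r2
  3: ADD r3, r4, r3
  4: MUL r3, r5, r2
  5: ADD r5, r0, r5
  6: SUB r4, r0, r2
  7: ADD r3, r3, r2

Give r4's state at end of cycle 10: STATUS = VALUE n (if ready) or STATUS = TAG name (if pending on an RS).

c1: issue SUB r2<-Add1 | r0:6,r1:2,r2:Add1,r3:8,r4:8,r5:3
c2: issue SUB r2<-Add2 | r0:6,r1:2,r2:Add2,r3:8,r4:8,r5:3
c3: stall | r0:6,r1:2,r2:Add2,r3:8,r4:8,r5:3
c4: CDB Add1=-1; issue SUB r4<-Add1 | r0:6,r1:2,r2:Add2,r3:8,r4:Add1,r5:3
c5: CDB Add2=-6; issue ADD r3<-Add2 | r0:6,r1:2,r2:-6,r3:Add2,r4:Add1,r5:3
c6: issue MUL r3<-Mul1 | r0:6,r1:2,r2:-6,r3:Mul1,r4:Add1,r5:3
c7: stall | r0:6,r1:2,r2:-6,r3:Mul1,r4:Add1,r5:3
c8: CDB Add1=14; issue ADD r5<-Add1 | r0:6,r1:2,r2:-6,r3:Mul1,r4:14,r5:Add1
c9: stall | r0:6,r1:2,r2:-6,r3:Mul1,r4:14,r5:Add1
c10: CDB Mul1=-18; stall | r0:6,r1:2,r2:-6,r3:-18,r4:14,r5:Add1

STATUS = VALUE 14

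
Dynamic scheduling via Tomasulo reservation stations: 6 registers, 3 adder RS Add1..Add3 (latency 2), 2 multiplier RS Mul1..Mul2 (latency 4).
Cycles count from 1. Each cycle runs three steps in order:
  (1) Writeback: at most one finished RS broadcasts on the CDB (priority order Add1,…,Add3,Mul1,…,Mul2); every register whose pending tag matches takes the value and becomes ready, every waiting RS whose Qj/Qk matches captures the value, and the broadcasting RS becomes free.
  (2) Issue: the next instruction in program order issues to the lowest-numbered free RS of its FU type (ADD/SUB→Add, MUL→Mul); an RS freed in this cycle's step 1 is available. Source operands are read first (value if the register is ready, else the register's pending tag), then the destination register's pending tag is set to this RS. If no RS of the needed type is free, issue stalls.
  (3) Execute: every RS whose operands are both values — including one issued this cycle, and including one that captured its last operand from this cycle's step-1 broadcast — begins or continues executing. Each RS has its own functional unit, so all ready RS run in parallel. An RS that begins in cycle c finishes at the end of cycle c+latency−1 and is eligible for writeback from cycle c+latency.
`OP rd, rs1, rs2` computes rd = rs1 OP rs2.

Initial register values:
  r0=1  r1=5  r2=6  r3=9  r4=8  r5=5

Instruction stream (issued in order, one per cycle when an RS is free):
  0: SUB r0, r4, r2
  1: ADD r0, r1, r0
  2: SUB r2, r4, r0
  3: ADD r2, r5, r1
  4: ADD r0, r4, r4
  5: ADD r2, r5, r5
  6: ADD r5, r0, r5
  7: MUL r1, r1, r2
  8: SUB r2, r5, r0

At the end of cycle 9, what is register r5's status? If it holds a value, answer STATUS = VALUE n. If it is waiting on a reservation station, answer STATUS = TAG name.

STATUS = TAG Add1

cycle 1: issue SUB r0<-Add1 // r0:Add1,r1:5,r2:6,r3:9,r4:8,r5:5
cycle 2: issue ADD r0<-Add2 // r0:Add2,r1:5,r2:6,r3:9,r4:8,r5:5
cycle 3: CDB Add1=2; issue SUB r2<-Add1 // r0:Add2,r1:5,r2:Add1,r3:9,r4:8,r5:5
cycle 4: issue ADD r2<-Add3 // r0:Add2,r1:5,r2:Add3,r3:9,r4:8,r5:5
cycle 5: CDB Add2=7; issue ADD r0<-Add2 // r0:Add2,r1:5,r2:Add3,r3:9,r4:8,r5:5
cycle 6: CDB Add3=10; issue ADD r2<-Add3 // r0:Add2,r1:5,r2:Add3,r3:9,r4:8,r5:5
cycle 7: CDB Add1=1; issue ADD r5<-Add1 // r0:Add2,r1:5,r2:Add3,r3:9,r4:8,r5:Add1
cycle 8: CDB Add2=16; issue MUL r1<-Mul1 // r0:16,r1:Mul1,r2:Add3,r3:9,r4:8,r5:Add1
cycle 9: CDB Add3=10; issue SUB r2<-Add2 // r0:16,r1:Mul1,r2:Add2,r3:9,r4:8,r5:Add1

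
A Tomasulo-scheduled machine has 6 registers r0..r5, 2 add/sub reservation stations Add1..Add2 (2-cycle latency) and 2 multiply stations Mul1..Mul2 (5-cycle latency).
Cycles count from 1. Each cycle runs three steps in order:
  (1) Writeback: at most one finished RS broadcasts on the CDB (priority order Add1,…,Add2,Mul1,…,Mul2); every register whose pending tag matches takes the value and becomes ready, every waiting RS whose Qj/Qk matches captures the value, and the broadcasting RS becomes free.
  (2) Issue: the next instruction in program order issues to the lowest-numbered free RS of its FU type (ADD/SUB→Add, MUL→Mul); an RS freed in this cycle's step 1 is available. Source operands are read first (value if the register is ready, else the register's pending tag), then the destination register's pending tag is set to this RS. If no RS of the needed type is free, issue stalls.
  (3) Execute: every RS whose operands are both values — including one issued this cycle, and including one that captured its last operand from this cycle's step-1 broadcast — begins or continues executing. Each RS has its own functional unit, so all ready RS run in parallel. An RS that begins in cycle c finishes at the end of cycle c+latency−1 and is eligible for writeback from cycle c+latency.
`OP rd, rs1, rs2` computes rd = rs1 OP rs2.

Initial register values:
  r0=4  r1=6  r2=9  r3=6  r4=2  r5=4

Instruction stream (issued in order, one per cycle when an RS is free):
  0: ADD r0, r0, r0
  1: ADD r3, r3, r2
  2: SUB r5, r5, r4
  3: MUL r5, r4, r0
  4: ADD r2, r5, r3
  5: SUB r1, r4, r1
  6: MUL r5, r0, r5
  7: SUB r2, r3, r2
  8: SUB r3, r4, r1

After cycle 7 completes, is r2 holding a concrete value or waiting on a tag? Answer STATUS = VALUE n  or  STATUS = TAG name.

cycle 1: issue ADD r0<-Add1 // r0:Add1,r1:6,r2:9,r3:6,r4:2,r5:4
cycle 2: issue ADD r3<-Add2 // r0:Add1,r1:6,r2:9,r3:Add2,r4:2,r5:4
cycle 3: CDB Add1=8; issue SUB r5<-Add1 // r0:8,r1:6,r2:9,r3:Add2,r4:2,r5:Add1
cycle 4: CDB Add2=15; issue MUL r5<-Mul1 // r0:8,r1:6,r2:9,r3:15,r4:2,r5:Mul1
cycle 5: CDB Add1=2; issue ADD r2<-Add1 // r0:8,r1:6,r2:Add1,r3:15,r4:2,r5:Mul1
cycle 6: issue SUB r1<-Add2 // r0:8,r1:Add2,r2:Add1,r3:15,r4:2,r5:Mul1
cycle 7: issue MUL r5<-Mul2 // r0:8,r1:Add2,r2:Add1,r3:15,r4:2,r5:Mul2

STATUS = TAG Add1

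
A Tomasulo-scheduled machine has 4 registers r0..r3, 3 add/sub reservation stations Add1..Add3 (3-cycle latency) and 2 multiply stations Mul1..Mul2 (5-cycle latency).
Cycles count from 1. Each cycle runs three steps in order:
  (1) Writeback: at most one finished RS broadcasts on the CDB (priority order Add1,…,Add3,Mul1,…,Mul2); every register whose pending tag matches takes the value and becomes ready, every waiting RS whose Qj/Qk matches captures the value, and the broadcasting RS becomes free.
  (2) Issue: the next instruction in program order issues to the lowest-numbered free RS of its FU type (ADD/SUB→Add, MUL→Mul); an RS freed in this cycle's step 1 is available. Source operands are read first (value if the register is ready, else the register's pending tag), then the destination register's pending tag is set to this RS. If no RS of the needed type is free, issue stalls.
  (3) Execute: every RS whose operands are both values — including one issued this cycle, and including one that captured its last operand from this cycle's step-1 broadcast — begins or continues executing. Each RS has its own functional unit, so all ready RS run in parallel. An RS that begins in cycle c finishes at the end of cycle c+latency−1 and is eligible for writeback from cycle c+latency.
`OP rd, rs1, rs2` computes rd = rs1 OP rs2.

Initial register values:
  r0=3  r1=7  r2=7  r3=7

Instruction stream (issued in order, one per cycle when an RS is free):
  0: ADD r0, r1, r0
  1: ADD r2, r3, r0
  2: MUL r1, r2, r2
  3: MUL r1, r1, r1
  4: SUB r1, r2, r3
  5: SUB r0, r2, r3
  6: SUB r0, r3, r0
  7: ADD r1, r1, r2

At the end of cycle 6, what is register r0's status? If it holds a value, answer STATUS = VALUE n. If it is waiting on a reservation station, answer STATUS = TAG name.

c1: issue ADD r0<-Add1 | r0:Add1,r1:7,r2:7,r3:7
c2: issue ADD r2<-Add2 | r0:Add1,r1:7,r2:Add2,r3:7
c3: issue MUL r1<-Mul1 | r0:Add1,r1:Mul1,r2:Add2,r3:7
c4: CDB Add1=10; issue MUL r1<-Mul2 | r0:10,r1:Mul2,r2:Add2,r3:7
c5: issue SUB r1<-Add1 | r0:10,r1:Add1,r2:Add2,r3:7
c6: issue SUB r0<-Add3 | r0:Add3,r1:Add1,r2:Add2,r3:7

STATUS = TAG Add3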